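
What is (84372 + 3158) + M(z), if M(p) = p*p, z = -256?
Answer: 153066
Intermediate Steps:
M(p) = p**2
(84372 + 3158) + M(z) = (84372 + 3158) + (-256)**2 = 87530 + 65536 = 153066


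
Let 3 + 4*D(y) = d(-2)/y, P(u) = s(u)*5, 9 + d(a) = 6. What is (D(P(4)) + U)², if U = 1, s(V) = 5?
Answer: 121/2500 ≈ 0.048400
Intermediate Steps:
d(a) = -3 (d(a) = -9 + 6 = -3)
P(u) = 25 (P(u) = 5*5 = 25)
D(y) = -¾ - 3/(4*y) (D(y) = -¾ + (-3/y)/4 = -¾ - 3/(4*y))
(D(P(4)) + U)² = ((¾)*(-1 - 1*25)/25 + 1)² = ((¾)*(1/25)*(-1 - 25) + 1)² = ((¾)*(1/25)*(-26) + 1)² = (-39/50 + 1)² = (11/50)² = 121/2500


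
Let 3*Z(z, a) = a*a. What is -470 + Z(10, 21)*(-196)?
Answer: -29282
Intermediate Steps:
Z(z, a) = a**2/3 (Z(z, a) = (a*a)/3 = a**2/3)
-470 + Z(10, 21)*(-196) = -470 + ((1/3)*21**2)*(-196) = -470 + ((1/3)*441)*(-196) = -470 + 147*(-196) = -470 - 28812 = -29282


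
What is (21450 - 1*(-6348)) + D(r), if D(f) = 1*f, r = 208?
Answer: 28006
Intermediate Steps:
D(f) = f
(21450 - 1*(-6348)) + D(r) = (21450 - 1*(-6348)) + 208 = (21450 + 6348) + 208 = 27798 + 208 = 28006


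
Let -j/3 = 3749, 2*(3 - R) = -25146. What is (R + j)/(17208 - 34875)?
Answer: -443/5889 ≈ -0.075225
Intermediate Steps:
R = 12576 (R = 3 - 1/2*(-25146) = 3 + 12573 = 12576)
j = -11247 (j = -3*3749 = -11247)
(R + j)/(17208 - 34875) = (12576 - 11247)/(17208 - 34875) = 1329/(-17667) = 1329*(-1/17667) = -443/5889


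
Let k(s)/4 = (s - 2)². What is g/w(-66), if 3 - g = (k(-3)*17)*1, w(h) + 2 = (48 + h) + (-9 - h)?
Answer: -1697/37 ≈ -45.865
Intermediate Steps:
k(s) = 4*(-2 + s)² (k(s) = 4*(s - 2)² = 4*(-2 + s)²)
w(h) = 37 (w(h) = -2 + ((48 + h) + (-9 - h)) = -2 + 39 = 37)
g = -1697 (g = 3 - (4*(-2 - 3)²)*17 = 3 - (4*(-5)²)*17 = 3 - (4*25)*17 = 3 - 100*17 = 3 - 1700 = -1697)
g/w(-66) = -1697/37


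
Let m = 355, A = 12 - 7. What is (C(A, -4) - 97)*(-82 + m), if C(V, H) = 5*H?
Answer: -31941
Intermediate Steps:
A = 5
(C(A, -4) - 97)*(-82 + m) = (5*(-4) - 97)*(-82 + 355) = (-20 - 97)*273 = -117*273 = -31941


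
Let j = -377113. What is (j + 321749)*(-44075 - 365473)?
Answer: 22674215472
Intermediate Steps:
(j + 321749)*(-44075 - 365473) = (-377113 + 321749)*(-44075 - 365473) = -55364*(-409548) = 22674215472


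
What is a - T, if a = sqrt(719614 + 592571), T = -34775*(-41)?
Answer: -1425775 + sqrt(1312185) ≈ -1.4246e+6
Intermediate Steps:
T = 1425775
a = sqrt(1312185) ≈ 1145.5
a - T = sqrt(1312185) - 1*1425775 = sqrt(1312185) - 1425775 = -1425775 + sqrt(1312185)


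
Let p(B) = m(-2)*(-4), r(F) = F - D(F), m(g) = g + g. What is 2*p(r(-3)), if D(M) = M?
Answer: 32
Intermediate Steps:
m(g) = 2*g
r(F) = 0 (r(F) = F - F = 0)
p(B) = 16 (p(B) = (2*(-2))*(-4) = -4*(-4) = 16)
2*p(r(-3)) = 2*16 = 32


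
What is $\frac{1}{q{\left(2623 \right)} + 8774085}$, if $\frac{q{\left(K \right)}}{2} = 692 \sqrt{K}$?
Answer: $\frac{8774085}{76979543346137} - \frac{1384 \sqrt{2623}}{76979543346137} \approx 1.1306 \cdot 10^{-7}$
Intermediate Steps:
$q{\left(K \right)} = 1384 \sqrt{K}$ ($q{\left(K \right)} = 2 \cdot 692 \sqrt{K} = 1384 \sqrt{K}$)
$\frac{1}{q{\left(2623 \right)} + 8774085} = \frac{1}{1384 \sqrt{2623} + 8774085} = \frac{1}{8774085 + 1384 \sqrt{2623}}$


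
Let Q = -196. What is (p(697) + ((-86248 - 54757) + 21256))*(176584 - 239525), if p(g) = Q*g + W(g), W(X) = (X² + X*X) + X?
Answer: -45062860714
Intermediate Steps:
W(X) = X + 2*X² (W(X) = (X² + X²) + X = 2*X² + X = X + 2*X²)
p(g) = -196*g + g*(1 + 2*g)
(p(697) + ((-86248 - 54757) + 21256))*(176584 - 239525) = (697*(-195 + 2*697) + ((-86248 - 54757) + 21256))*(176584 - 239525) = (697*(-195 + 1394) + (-141005 + 21256))*(-62941) = (697*1199 - 119749)*(-62941) = (835703 - 119749)*(-62941) = 715954*(-62941) = -45062860714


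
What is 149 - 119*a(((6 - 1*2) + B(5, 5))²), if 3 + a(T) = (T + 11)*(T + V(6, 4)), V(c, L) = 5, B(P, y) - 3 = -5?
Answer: -15559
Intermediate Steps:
B(P, y) = -2 (B(P, y) = 3 - 5 = -2)
a(T) = -3 + (5 + T)*(11 + T) (a(T) = -3 + (T + 11)*(T + 5) = -3 + (11 + T)*(5 + T) = -3 + (5 + T)*(11 + T))
149 - 119*a(((6 - 1*2) + B(5, 5))²) = 149 - 119*(52 + (((6 - 1*2) - 2)²)² + 16*((6 - 1*2) - 2)²) = 149 - 119*(52 + (((6 - 2) - 2)²)² + 16*((6 - 2) - 2)²) = 149 - 119*(52 + ((4 - 2)²)² + 16*(4 - 2)²) = 149 - 119*(52 + (2²)² + 16*2²) = 149 - 119*(52 + 4² + 16*4) = 149 - 119*(52 + 16 + 64) = 149 - 119*132 = 149 - 15708 = -15559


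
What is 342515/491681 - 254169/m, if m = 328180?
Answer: -12563495389/161359870580 ≈ -0.077860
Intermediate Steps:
342515/491681 - 254169/m = 342515/491681 - 254169/328180 = -12563495389/161359870580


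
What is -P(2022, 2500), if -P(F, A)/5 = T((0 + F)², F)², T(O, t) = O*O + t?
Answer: 1397073369859419731947986420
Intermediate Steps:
T(O, t) = t + O² (T(O, t) = O² + t = t + O²)
P(F, A) = -5*(F + F⁴)² (P(F, A) = -5*(F + ((0 + F)²)²)² = -5*(F + (F²)²)² = -5*(F + F⁴)²)
-P(2022, 2500) = -(-5)*2022²*(1 + 2022³)² = -(-5)*4088484*(1 + 8266914648)² = -(-5)*4088484*8266914649² = -(-5)*4088484*68341877813850793201 = -1*(-1397073369859419731947986420) = 1397073369859419731947986420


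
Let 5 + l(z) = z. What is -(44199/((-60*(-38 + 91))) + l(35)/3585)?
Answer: 3519067/253340 ≈ 13.891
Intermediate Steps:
l(z) = -5 + z
-(44199/((-60*(-38 + 91))) + l(35)/3585) = -(44199/((-60*(-38 + 91))) + (-5 + 35)/3585) = -(44199/((-60*53)) + 30*(1/3585)) = -(44199/(-3180) + 2/239) = -(44199*(-1/3180) + 2/239) = -(-14733/1060 + 2/239) = -1*(-3519067/253340) = 3519067/253340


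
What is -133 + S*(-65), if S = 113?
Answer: -7478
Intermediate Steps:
-133 + S*(-65) = -133 + 113*(-65) = -133 - 7345 = -7478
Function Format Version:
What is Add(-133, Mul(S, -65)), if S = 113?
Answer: -7478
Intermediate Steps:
Add(-133, Mul(S, -65)) = Add(-133, Mul(113, -65)) = Add(-133, -7345) = -7478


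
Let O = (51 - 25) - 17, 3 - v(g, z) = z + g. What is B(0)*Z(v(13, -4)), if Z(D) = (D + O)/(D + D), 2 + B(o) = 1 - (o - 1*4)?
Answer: -3/4 ≈ -0.75000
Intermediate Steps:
v(g, z) = 3 - g - z (v(g, z) = 3 - (z + g) = 3 - (g + z) = 3 + (-g - z) = 3 - g - z)
O = 9 (O = 26 - 17 = 9)
B(o) = 3 - o (B(o) = -2 + (1 - (o - 1*4)) = -2 + (1 - (o - 4)) = -2 + (1 - (-4 + o)) = -2 + (1 + (4 - o)) = -2 + (5 - o) = 3 - o)
Z(D) = (9 + D)/(2*D) (Z(D) = (D + 9)/(D + D) = (9 + D)/((2*D)) = (9 + D)*(1/(2*D)) = (9 + D)/(2*D))
B(0)*Z(v(13, -4)) = (3 - 1*0)*((9 + (3 - 1*13 - 1*(-4)))/(2*(3 - 1*13 - 1*(-4)))) = (3 + 0)*((9 + (3 - 13 + 4))/(2*(3 - 13 + 4))) = 3*((1/2)*(9 - 6)/(-6)) = 3*((1/2)*(-1/6)*3) = 3*(-1/4) = -3/4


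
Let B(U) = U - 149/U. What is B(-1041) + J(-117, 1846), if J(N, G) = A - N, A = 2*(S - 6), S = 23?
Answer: -926341/1041 ≈ -889.86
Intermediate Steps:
A = 34 (A = 2*(23 - 6) = 2*17 = 34)
J(N, G) = 34 - N
B(-1041) + J(-117, 1846) = (-1041 - 149/(-1041)) + (34 - 1*(-117)) = (-1041 - 149*(-1/1041)) + (34 + 117) = (-1041 + 149/1041) + 151 = -1083532/1041 + 151 = -926341/1041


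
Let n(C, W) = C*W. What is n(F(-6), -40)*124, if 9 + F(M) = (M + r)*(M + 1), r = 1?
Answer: -79360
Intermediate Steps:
F(M) = -9 + (1 + M)**2 (F(M) = -9 + (M + 1)*(M + 1) = -9 + (1 + M)*(1 + M) = -9 + (1 + M)**2)
n(F(-6), -40)*124 = ((-8 + (-6)**2 + 2*(-6))*(-40))*124 = ((-8 + 36 - 12)*(-40))*124 = (16*(-40))*124 = -640*124 = -79360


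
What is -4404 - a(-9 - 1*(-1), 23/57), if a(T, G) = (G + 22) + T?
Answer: -251849/57 ≈ -4418.4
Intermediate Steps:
a(T, G) = 22 + G + T (a(T, G) = (22 + G) + T = 22 + G + T)
-4404 - a(-9 - 1*(-1), 23/57) = -4404 - (22 + 23/57 + (-9 - 1*(-1))) = -4404 - (22 + 23*(1/57) + (-9 + 1)) = -4404 - (22 + 23/57 - 8) = -4404 - 1*821/57 = -4404 - 821/57 = -251849/57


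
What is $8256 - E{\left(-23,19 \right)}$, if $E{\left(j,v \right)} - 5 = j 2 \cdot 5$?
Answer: $8481$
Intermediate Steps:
$E{\left(j,v \right)} = 5 + 10 j$ ($E{\left(j,v \right)} = 5 + j 2 \cdot 5 = 5 + 2 j 5 = 5 + 10 j$)
$8256 - E{\left(-23,19 \right)} = 8256 - \left(5 + 10 \left(-23\right)\right) = 8256 - \left(5 - 230\right) = 8256 - -225 = 8256 + 225 = 8481$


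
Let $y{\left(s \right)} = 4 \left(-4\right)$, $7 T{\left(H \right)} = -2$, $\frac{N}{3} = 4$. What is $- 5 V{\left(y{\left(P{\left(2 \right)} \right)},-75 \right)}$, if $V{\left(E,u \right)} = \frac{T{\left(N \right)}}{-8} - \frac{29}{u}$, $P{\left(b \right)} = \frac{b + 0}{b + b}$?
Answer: $- \frac{887}{420} \approx -2.1119$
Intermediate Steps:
$N = 12$ ($N = 3 \cdot 4 = 12$)
$T{\left(H \right)} = - \frac{2}{7}$ ($T{\left(H \right)} = \frac{1}{7} \left(-2\right) = - \frac{2}{7}$)
$P{\left(b \right)} = \frac{1}{2}$ ($P{\left(b \right)} = \frac{b}{2 b} = b \frac{1}{2 b} = \frac{1}{2}$)
$y{\left(s \right)} = -16$
$V{\left(E,u \right)} = \frac{1}{28} - \frac{29}{u}$ ($V{\left(E,u \right)} = - \frac{2}{7 \left(-8\right)} - \frac{29}{u} = \left(- \frac{2}{7}\right) \left(- \frac{1}{8}\right) - \frac{29}{u} = \frac{1}{28} - \frac{29}{u}$)
$- 5 V{\left(y{\left(P{\left(2 \right)} \right)},-75 \right)} = - 5 \frac{-812 - 75}{28 \left(-75\right)} = - 5 \cdot \frac{1}{28} \left(- \frac{1}{75}\right) \left(-887\right) = \left(-5\right) \frac{887}{2100} = - \frac{887}{420}$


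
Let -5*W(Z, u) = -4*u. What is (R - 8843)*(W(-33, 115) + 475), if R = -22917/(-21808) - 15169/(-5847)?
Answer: -213025358079513/42503792 ≈ -5.0119e+6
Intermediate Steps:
R = 464801251/127511376 (R = -22917*(-1/21808) - 15169*(-1/5847) = 22917/21808 + 15169/5847 = 464801251/127511376 ≈ 3.6452)
W(Z, u) = 4*u/5 (W(Z, u) = -(-4)*u/5 = 4*u/5)
(R - 8843)*(W(-33, 115) + 475) = (464801251/127511376 - 8843)*((⅘)*115 + 475) = -1127118296717*(92 + 475)/127511376 = -1127118296717/127511376*567 = -213025358079513/42503792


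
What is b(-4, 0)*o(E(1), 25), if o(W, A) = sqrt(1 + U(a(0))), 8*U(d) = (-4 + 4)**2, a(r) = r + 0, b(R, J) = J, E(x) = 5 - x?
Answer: 0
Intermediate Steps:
a(r) = r
U(d) = 0 (U(d) = (-4 + 4)**2/8 = (1/8)*0**2 = (1/8)*0 = 0)
o(W, A) = 1 (o(W, A) = sqrt(1 + 0) = sqrt(1) = 1)
b(-4, 0)*o(E(1), 25) = 0*1 = 0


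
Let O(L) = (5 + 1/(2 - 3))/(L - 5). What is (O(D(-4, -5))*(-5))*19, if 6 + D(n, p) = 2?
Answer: 380/9 ≈ 42.222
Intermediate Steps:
D(n, p) = -4 (D(n, p) = -6 + 2 = -4)
O(L) = 4/(-5 + L) (O(L) = (5 + 1/(-1))/(-5 + L) = (5 - 1)/(-5 + L) = 4/(-5 + L))
(O(D(-4, -5))*(-5))*19 = ((4/(-5 - 4))*(-5))*19 = ((4/(-9))*(-5))*19 = ((4*(-⅑))*(-5))*19 = -4/9*(-5)*19 = (20/9)*19 = 380/9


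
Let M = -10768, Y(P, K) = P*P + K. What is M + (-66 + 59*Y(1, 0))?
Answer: -10775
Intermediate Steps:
Y(P, K) = K + P² (Y(P, K) = P² + K = K + P²)
M + (-66 + 59*Y(1, 0)) = -10768 + (-66 + 59*(0 + 1²)) = -10768 + (-66 + 59*(0 + 1)) = -10768 + (-66 + 59*1) = -10768 + (-66 + 59) = -10768 - 7 = -10775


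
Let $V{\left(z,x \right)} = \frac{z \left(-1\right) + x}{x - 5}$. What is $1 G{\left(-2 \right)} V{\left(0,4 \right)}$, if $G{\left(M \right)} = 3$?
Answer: $-12$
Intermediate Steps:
$V{\left(z,x \right)} = \frac{x - z}{-5 + x}$ ($V{\left(z,x \right)} = \frac{- z + x}{-5 + x} = \frac{x - z}{-5 + x}$)
$1 G{\left(-2 \right)} V{\left(0,4 \right)} = 1 \cdot 3 \frac{4 - 0}{-5 + 4} = 3 \frac{4 + 0}{-1} = 3 \left(\left(-1\right) 4\right) = 3 \left(-4\right) = -12$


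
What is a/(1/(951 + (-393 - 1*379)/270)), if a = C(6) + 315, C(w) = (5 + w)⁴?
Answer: 1914353044/135 ≈ 1.4180e+7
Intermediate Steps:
a = 14956 (a = (5 + 6)⁴ + 315 = 11⁴ + 315 = 14641 + 315 = 14956)
a/(1/(951 + (-393 - 1*379)/270)) = 14956/(1/(951 + (-393 - 1*379)/270)) = 14956/(1/(951 + (-393 - 379)*(1/270))) = 14956/(1/(951 - 772*1/270)) = 14956/(1/(951 - 386/135)) = 14956/(1/(127999/135)) = 14956/(135/127999) = 14956*(127999/135) = 1914353044/135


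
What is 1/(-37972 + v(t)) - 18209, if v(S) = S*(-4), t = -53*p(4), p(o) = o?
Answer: -675990917/37124 ≈ -18209.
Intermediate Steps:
t = -212 (t = -53*4 = -212)
v(S) = -4*S
1/(-37972 + v(t)) - 18209 = 1/(-37972 - 4*(-212)) - 18209 = 1/(-37972 + 848) - 18209 = 1/(-37124) - 18209 = -1/37124 - 18209 = -675990917/37124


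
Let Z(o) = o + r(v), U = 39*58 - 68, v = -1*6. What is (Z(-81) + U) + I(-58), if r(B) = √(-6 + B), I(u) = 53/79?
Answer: 166980/79 + 2*I*√3 ≈ 2113.7 + 3.4641*I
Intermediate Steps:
v = -6
I(u) = 53/79 (I(u) = 53*(1/79) = 53/79)
U = 2194 (U = 2262 - 68 = 2194)
Z(o) = o + 2*I*√3 (Z(o) = o + √(-6 - 6) = o + √(-12) = o + 2*I*√3)
(Z(-81) + U) + I(-58) = ((-81 + 2*I*√3) + 2194) + 53/79 = (2113 + 2*I*√3) + 53/79 = 166980/79 + 2*I*√3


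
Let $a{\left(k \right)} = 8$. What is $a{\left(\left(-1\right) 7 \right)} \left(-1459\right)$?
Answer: $-11672$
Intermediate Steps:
$a{\left(\left(-1\right) 7 \right)} \left(-1459\right) = 8 \left(-1459\right) = -11672$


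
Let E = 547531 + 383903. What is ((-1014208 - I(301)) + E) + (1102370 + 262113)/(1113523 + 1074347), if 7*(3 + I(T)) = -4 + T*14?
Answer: -1276846695709/15315090 ≈ -83372.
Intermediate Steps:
I(T) = -25/7 + 2*T (I(T) = -3 + (-4 + T*14)/7 = -3 + (-4 + 14*T)/7 = -3 + (-4/7 + 2*T) = -25/7 + 2*T)
E = 931434
((-1014208 - I(301)) + E) + (1102370 + 262113)/(1113523 + 1074347) = ((-1014208 - (-25/7 + 2*301)) + 931434) + (1102370 + 262113)/(1113523 + 1074347) = ((-1014208 - (-25/7 + 602)) + 931434) + 1364483/2187870 = ((-1014208 - 1*4189/7) + 931434) + 1364483*(1/2187870) = ((-1014208 - 4189/7) + 931434) + 1364483/2187870 = (-7103645/7 + 931434) + 1364483/2187870 = -583607/7 + 1364483/2187870 = -1276846695709/15315090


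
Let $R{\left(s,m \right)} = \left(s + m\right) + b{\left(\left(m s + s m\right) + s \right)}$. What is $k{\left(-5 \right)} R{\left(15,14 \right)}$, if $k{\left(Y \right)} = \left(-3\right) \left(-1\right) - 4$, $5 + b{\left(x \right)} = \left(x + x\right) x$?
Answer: $-378474$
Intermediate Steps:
$b{\left(x \right)} = -5 + 2 x^{2}$ ($b{\left(x \right)} = -5 + \left(x + x\right) x = -5 + 2 x x = -5 + 2 x^{2}$)
$k{\left(Y \right)} = -1$ ($k{\left(Y \right)} = 3 - 4 = -1$)
$R{\left(s,m \right)} = -5 + m + s + 2 \left(s + 2 m s\right)^{2}$ ($R{\left(s,m \right)} = \left(s + m\right) + \left(-5 + 2 \left(\left(m s + s m\right) + s\right)^{2}\right) = \left(m + s\right) + \left(-5 + 2 \left(\left(m s + m s\right) + s\right)^{2}\right) = \left(m + s\right) + \left(-5 + 2 \left(2 m s + s\right)^{2}\right) = \left(m + s\right) + \left(-5 + 2 \left(s + 2 m s\right)^{2}\right) = -5 + m + s + 2 \left(s + 2 m s\right)^{2}$)
$k{\left(-5 \right)} R{\left(15,14 \right)} = - (-5 + 14 + 15 + 2 \cdot 15^{2} \left(1 + 2 \cdot 14\right)^{2}) = - (-5 + 14 + 15 + 2 \cdot 225 \left(1 + 28\right)^{2}) = - (-5 + 14 + 15 + 2 \cdot 225 \cdot 29^{2}) = - (-5 + 14 + 15 + 2 \cdot 225 \cdot 841) = - (-5 + 14 + 15 + 378450) = \left(-1\right) 378474 = -378474$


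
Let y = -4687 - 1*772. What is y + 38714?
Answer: 33255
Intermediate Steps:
y = -5459 (y = -4687 - 772 = -5459)
y + 38714 = -5459 + 38714 = 33255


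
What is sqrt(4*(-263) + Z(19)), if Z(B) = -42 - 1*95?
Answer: I*sqrt(1189) ≈ 34.482*I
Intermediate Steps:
Z(B) = -137 (Z(B) = -42 - 95 = -137)
sqrt(4*(-263) + Z(19)) = sqrt(4*(-263) - 137) = sqrt(-1052 - 137) = sqrt(-1189) = I*sqrt(1189)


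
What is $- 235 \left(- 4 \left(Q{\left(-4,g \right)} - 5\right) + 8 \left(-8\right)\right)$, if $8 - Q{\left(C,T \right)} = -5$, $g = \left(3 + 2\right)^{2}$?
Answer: $22560$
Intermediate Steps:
$g = 25$ ($g = 5^{2} = 25$)
$Q{\left(C,T \right)} = 13$ ($Q{\left(C,T \right)} = 8 - -5 = 8 + 5 = 13$)
$- 235 \left(- 4 \left(Q{\left(-4,g \right)} - 5\right) + 8 \left(-8\right)\right) = - 235 \left(- 4 \left(13 - 5\right) + 8 \left(-8\right)\right) = - 235 \left(\left(-4\right) 8 - 64\right) = - 235 \left(-32 - 64\right) = \left(-235\right) \left(-96\right) = 22560$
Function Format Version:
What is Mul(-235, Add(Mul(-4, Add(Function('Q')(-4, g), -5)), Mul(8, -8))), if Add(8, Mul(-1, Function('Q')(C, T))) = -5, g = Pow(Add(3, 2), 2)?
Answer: 22560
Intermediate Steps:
g = 25 (g = Pow(5, 2) = 25)
Function('Q')(C, T) = 13 (Function('Q')(C, T) = Add(8, Mul(-1, -5)) = Add(8, 5) = 13)
Mul(-235, Add(Mul(-4, Add(Function('Q')(-4, g), -5)), Mul(8, -8))) = Mul(-235, Add(Mul(-4, Add(13, -5)), Mul(8, -8))) = Mul(-235, Add(Mul(-4, 8), -64)) = Mul(-235, Add(-32, -64)) = Mul(-235, -96) = 22560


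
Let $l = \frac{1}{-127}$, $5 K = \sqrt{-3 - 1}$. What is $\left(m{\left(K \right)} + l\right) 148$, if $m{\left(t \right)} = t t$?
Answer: $- \frac{78884}{3175} \approx -24.845$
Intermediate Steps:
$K = \frac{2 i}{5}$ ($K = \frac{\sqrt{-3 - 1}}{5} = \frac{\sqrt{-4}}{5} = \frac{2 i}{5} \approx 0.4 i$)
$m{\left(t \right)} = t^{2}$
$l = - \frac{1}{127} \approx -0.007874$
$\left(m{\left(K \right)} + l\right) 148 = \left(\left(\frac{2 i}{5}\right)^{2} - \frac{1}{127}\right) 148 = \left(- \frac{4}{25} - \frac{1}{127}\right) 148 = \left(- \frac{533}{3175}\right) 148 = - \frac{78884}{3175}$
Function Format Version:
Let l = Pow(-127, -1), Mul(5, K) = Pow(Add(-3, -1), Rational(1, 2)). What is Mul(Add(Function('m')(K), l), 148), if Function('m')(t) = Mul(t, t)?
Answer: Rational(-78884, 3175) ≈ -24.845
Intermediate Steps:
K = Mul(Rational(2, 5), I) (K = Mul(Rational(1, 5), Pow(Add(-3, -1), Rational(1, 2))) = Mul(Rational(1, 5), Pow(-4, Rational(1, 2))) = Mul(Rational(1, 5), Mul(2, I)) = Mul(Rational(2, 5), I) ≈ Mul(0.40000, I))
Function('m')(t) = Pow(t, 2)
l = Rational(-1, 127) ≈ -0.0078740
Mul(Add(Function('m')(K), l), 148) = Mul(Add(Pow(Mul(Rational(2, 5), I), 2), Rational(-1, 127)), 148) = Mul(Add(Rational(-4, 25), Rational(-1, 127)), 148) = Mul(Rational(-533, 3175), 148) = Rational(-78884, 3175)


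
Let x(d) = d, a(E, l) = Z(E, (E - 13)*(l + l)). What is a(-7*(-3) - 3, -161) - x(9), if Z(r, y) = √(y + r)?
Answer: -9 + 2*I*√398 ≈ -9.0 + 39.9*I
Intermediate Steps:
Z(r, y) = √(r + y)
a(E, l) = √(E + 2*l*(-13 + E)) (a(E, l) = √(E + (E - 13)*(l + l)) = √(E + (-13 + E)*(2*l)) = √(E + 2*l*(-13 + E)))
a(-7*(-3) - 3, -161) - x(9) = √((-7*(-3) - 3) + 2*(-161)*(-13 + (-7*(-3) - 3))) - 1*9 = √((21 - 3) + 2*(-161)*(-13 + (21 - 3))) - 9 = √(18 + 2*(-161)*(-13 + 18)) - 9 = √(18 + 2*(-161)*5) - 9 = √(18 - 1610) - 9 = √(-1592) - 9 = 2*I*√398 - 9 = -9 + 2*I*√398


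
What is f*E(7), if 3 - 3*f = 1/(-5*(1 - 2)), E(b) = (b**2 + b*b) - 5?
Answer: 434/5 ≈ 86.800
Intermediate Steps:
E(b) = -5 + 2*b**2 (E(b) = (b**2 + b**2) - 5 = 2*b**2 - 5 = -5 + 2*b**2)
f = 14/15 (f = 1 - (-1/(5*(1 - 2)))/3 = 1 - 1/(3*((-5*(-1)))) = 1 - 1/3/5 = 1 - 1/3*1/5 = 1 - 1/15 = 14/15 ≈ 0.93333)
f*E(7) = 14*(-5 + 2*7**2)/15 = 14*(-5 + 2*49)/15 = 14*(-5 + 98)/15 = (14/15)*93 = 434/5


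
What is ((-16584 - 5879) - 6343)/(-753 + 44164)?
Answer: -28806/43411 ≈ -0.66356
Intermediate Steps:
((-16584 - 5879) - 6343)/(-753 + 44164) = (-22463 - 6343)/43411 = -28806*1/43411 = -28806/43411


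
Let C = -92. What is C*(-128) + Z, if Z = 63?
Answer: 11839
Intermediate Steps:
C*(-128) + Z = -92*(-128) + 63 = 11776 + 63 = 11839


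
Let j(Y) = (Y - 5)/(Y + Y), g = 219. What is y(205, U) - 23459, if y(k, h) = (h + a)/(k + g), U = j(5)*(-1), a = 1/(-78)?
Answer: -775836049/33072 ≈ -23459.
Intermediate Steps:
a = -1/78 ≈ -0.012821
j(Y) = (-5 + Y)/(2*Y) (j(Y) = (-5 + Y)/((2*Y)) = (-5 + Y)*(1/(2*Y)) = (-5 + Y)/(2*Y))
U = 0 (U = ((1/2)*(-5 + 5)/5)*(-1) = ((1/2)*(1/5)*0)*(-1) = 0*(-1) = 0)
y(k, h) = (-1/78 + h)/(219 + k) (y(k, h) = (h - 1/78)/(k + 219) = (-1/78 + h)/(219 + k))
y(205, U) - 23459 = (-1/78 + 0)/(219 + 205) - 23459 = -1/78/424 - 23459 = (1/424)*(-1/78) - 23459 = -1/33072 - 23459 = -775836049/33072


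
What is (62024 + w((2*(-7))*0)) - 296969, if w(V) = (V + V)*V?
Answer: -234945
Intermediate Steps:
w(V) = 2*V**2 (w(V) = (2*V)*V = 2*V**2)
(62024 + w((2*(-7))*0)) - 296969 = (62024 + 2*((2*(-7))*0)**2) - 296969 = (62024 + 2*(-14*0)**2) - 296969 = (62024 + 2*0**2) - 296969 = (62024 + 2*0) - 296969 = (62024 + 0) - 296969 = 62024 - 296969 = -234945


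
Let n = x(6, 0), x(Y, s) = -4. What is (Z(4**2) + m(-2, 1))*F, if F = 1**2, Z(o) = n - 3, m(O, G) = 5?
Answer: -2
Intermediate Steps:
n = -4
Z(o) = -7 (Z(o) = -4 - 3 = -7)
F = 1
(Z(4**2) + m(-2, 1))*F = (-7 + 5)*1 = -2*1 = -2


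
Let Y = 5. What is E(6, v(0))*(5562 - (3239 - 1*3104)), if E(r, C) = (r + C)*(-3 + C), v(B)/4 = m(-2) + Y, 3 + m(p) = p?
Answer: -97686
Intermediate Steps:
m(p) = -3 + p
v(B) = 0 (v(B) = 4*((-3 - 2) + 5) = 4*(-5 + 5) = 4*0 = 0)
E(r, C) = (-3 + C)*(C + r) (E(r, C) = (C + r)*(-3 + C) = (-3 + C)*(C + r))
E(6, v(0))*(5562 - (3239 - 1*3104)) = (0² - 3*0 - 3*6 + 0*6)*(5562 - (3239 - 1*3104)) = (0 + 0 - 18 + 0)*(5562 - (3239 - 3104)) = -18*(5562 - 1*135) = -18*(5562 - 135) = -18*5427 = -97686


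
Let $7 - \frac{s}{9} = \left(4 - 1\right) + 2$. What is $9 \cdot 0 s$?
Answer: $0$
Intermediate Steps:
$s = 18$ ($s = 63 - 9 \left(\left(4 - 1\right) + 2\right) = 63 - 9 \left(3 + 2\right) = 63 - 45 = 18$)
$9 \cdot 0 s = 9 \cdot 0 \cdot 18 = 0 \cdot 18 = 0$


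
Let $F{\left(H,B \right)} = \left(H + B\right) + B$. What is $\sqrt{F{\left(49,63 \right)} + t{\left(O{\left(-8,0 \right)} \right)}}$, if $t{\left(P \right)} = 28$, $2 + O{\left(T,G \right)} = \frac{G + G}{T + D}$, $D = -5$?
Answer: $\sqrt{203} \approx 14.248$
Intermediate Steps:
$O{\left(T,G \right)} = -2 + \frac{2 G}{-5 + T}$ ($O{\left(T,G \right)} = -2 + \frac{G + G}{T - 5} = -2 + \frac{2 G}{-5 + T}$)
$F{\left(H,B \right)} = H + 2 B$ ($F{\left(H,B \right)} = \left(B + H\right) + B = H + 2 B$)
$\sqrt{F{\left(49,63 \right)} + t{\left(O{\left(-8,0 \right)} \right)}} = \sqrt{\left(49 + 2 \cdot 63\right) + 28} = \sqrt{\left(49 + 126\right) + 28} = \sqrt{175 + 28} = \sqrt{203}$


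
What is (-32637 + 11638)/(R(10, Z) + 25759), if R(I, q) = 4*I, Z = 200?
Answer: -20999/25799 ≈ -0.81395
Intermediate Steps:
(-32637 + 11638)/(R(10, Z) + 25759) = (-32637 + 11638)/(4*10 + 25759) = -20999/(40 + 25759) = -20999/25799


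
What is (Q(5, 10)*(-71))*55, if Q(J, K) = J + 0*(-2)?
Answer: -19525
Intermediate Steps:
Q(J, K) = J (Q(J, K) = J + 0 = J)
(Q(5, 10)*(-71))*55 = (5*(-71))*55 = -355*55 = -19525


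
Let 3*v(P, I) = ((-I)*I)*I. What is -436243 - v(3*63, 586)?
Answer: 199921327/3 ≈ 6.6640e+7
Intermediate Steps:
v(P, I) = -I**3/3 (v(P, I) = (((-I)*I)*I)/3 = ((-I**2)*I)/3 = (-I**3)/3 = -I**3/3)
-436243 - v(3*63, 586) = -436243 - (-1)*586**3/3 = -436243 - (-1)*201230056/3 = -436243 - 1*(-201230056/3) = -436243 + 201230056/3 = 199921327/3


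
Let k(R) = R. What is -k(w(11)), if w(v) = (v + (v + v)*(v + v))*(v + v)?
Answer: -10890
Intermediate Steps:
w(v) = 2*v*(v + 4*v²) (w(v) = (v + (2*v)*(2*v))*(2*v) = (v + 4*v²)*(2*v) = 2*v*(v + 4*v²))
-k(w(11)) = -11²*(2 + 8*11) = -121*(2 + 88) = -121*90 = -1*10890 = -10890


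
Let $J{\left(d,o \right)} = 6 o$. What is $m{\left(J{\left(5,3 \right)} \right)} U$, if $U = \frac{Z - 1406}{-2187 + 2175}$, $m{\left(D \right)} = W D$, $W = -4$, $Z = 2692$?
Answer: $7716$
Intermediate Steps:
$m{\left(D \right)} = - 4 D$
$U = - \frac{643}{6}$ ($U = \frac{2692 - 1406}{-2187 + 2175} = \frac{1286}{-12} = 1286 \left(- \frac{1}{12}\right) = - \frac{643}{6} \approx -107.17$)
$m{\left(J{\left(5,3 \right)} \right)} U = - 4 \cdot 6 \cdot 3 \left(- \frac{643}{6}\right) = \left(-4\right) 18 \left(- \frac{643}{6}\right) = \left(-72\right) \left(- \frac{643}{6}\right) = 7716$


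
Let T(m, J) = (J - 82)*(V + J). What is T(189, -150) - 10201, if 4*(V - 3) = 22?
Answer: 22627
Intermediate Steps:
V = 17/2 (V = 3 + (¼)*22 = 3 + 11/2 = 17/2 ≈ 8.5000)
T(m, J) = (-82 + J)*(17/2 + J) (T(m, J) = (J - 82)*(17/2 + J) = (-82 + J)*(17/2 + J))
T(189, -150) - 10201 = (-697 + (-150)² - 147/2*(-150)) - 10201 = (-697 + 22500 + 11025) - 10201 = 32828 - 10201 = 22627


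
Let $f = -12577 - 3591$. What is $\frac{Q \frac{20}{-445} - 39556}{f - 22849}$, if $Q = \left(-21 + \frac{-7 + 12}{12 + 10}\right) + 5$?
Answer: $\frac{38724630}{38197643} \approx 1.0138$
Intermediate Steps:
$Q = - \frac{347}{22}$ ($Q = \left(-21 + \frac{5}{22}\right) + 5 = - \frac{457}{22} + 5 = - \frac{347}{22} \approx -15.773$)
$f = -16168$ ($f = -12577 - 3591 = -16168$)
$\frac{Q \frac{20}{-445} - 39556}{f - 22849} = \frac{- \frac{347 \frac{20}{-445}}{22} - 39556}{-16168 - 22849} = \frac{- \frac{347 \cdot 20 \left(- \frac{1}{445}\right)}{22} - 39556}{-39017} = \left(\left(- \frac{347}{22}\right) \left(- \frac{4}{89}\right) - 39556\right) \left(- \frac{1}{39017}\right) = \left(\frac{694}{979} - 39556\right) \left(- \frac{1}{39017}\right) = \left(- \frac{38724630}{979}\right) \left(- \frac{1}{39017}\right) = \frac{38724630}{38197643}$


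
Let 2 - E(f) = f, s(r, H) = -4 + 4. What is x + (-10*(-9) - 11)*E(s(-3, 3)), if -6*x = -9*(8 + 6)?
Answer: 179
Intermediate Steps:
s(r, H) = 0
E(f) = 2 - f
x = 21 (x = -(-3)*(8 + 6)/2 = -(-3)*14/2 = -⅙*(-126) = 21)
x + (-10*(-9) - 11)*E(s(-3, 3)) = 21 + (-10*(-9) - 11)*(2 - 1*0) = 21 + (90 - 11)*(2 + 0) = 21 + 79*2 = 21 + 158 = 179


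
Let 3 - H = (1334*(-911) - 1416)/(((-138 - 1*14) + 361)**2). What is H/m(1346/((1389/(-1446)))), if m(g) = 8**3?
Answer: 1347733/22364672 ≈ 0.060262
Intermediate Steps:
m(g) = 512
H = 1347733/43681 (H = 3 - (1334*(-911) - 1416)/(((-138 - 1*14) + 361)**2) = 3 - (-1215274 - 1416)/(((-138 - 14) + 361)**2) = 3 - (-1216690)/((-152 + 361)**2) = 3 - (-1216690)/(209**2) = 3 - (-1216690)/43681 = 3 - 1*(-1216690/43681) = 3 + 1216690/43681 = 1347733/43681 ≈ 30.854)
H/m(1346/((1389/(-1446)))) = (1347733/43681)/512 = (1347733/43681)*(1/512) = 1347733/22364672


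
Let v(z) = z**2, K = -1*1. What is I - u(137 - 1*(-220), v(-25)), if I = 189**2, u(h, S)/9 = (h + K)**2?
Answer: -1104903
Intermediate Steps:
K = -1
u(h, S) = 9*(-1 + h)**2 (u(h, S) = 9*(h - 1)**2 = 9*(-1 + h)**2)
I = 35721
I - u(137 - 1*(-220), v(-25)) = 35721 - 9*(-1 + (137 - 1*(-220)))**2 = 35721 - 9*(-1 + (137 + 220))**2 = 35721 - 9*(-1 + 357)**2 = 35721 - 9*356**2 = 35721 - 9*126736 = 35721 - 1*1140624 = 35721 - 1140624 = -1104903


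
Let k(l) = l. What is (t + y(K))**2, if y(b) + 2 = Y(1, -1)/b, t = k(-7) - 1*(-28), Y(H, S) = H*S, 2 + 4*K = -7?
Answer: 30625/81 ≈ 378.09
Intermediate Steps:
K = -9/4 (K = -1/2 + (1/4)*(-7) = -1/2 - 7/4 = -9/4 ≈ -2.2500)
t = 21 (t = -7 - 1*(-28) = -7 + 28 = 21)
y(b) = -2 - 1/b (y(b) = -2 + (1*(-1))/b = -2 - 1/b)
(t + y(K))**2 = (21 + (-2 - 1/(-9/4)))**2 = (21 + (-2 - 1*(-4/9)))**2 = (21 + (-2 + 4/9))**2 = (21 - 14/9)**2 = (175/9)**2 = 30625/81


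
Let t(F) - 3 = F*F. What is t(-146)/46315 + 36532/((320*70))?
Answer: 108476259/51872800 ≈ 2.0912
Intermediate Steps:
t(F) = 3 + F² (t(F) = 3 + F*F = 3 + F²)
t(-146)/46315 + 36532/((320*70)) = (3 + (-146)²)/46315 + 36532/((320*70)) = (3 + 21316)*(1/46315) + 36532/22400 = 21319*(1/46315) + 36532*(1/22400) = 21319/46315 + 9133/5600 = 108476259/51872800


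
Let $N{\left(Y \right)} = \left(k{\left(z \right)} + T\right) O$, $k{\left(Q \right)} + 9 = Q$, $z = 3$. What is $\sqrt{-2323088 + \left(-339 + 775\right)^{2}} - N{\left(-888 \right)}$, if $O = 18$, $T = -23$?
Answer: $522 + 32 i \sqrt{2083} \approx 522.0 + 1460.5 i$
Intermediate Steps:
$k{\left(Q \right)} = -9 + Q$
$N{\left(Y \right)} = -522$ ($N{\left(Y \right)} = \left(\left(-9 + 3\right) - 23\right) 18 = \left(-6 - 23\right) 18 = \left(-29\right) 18 = -522$)
$\sqrt{-2323088 + \left(-339 + 775\right)^{2}} - N{\left(-888 \right)} = \sqrt{-2323088 + \left(-339 + 775\right)^{2}} - -522 = \sqrt{-2323088 + 436^{2}} + 522 = \sqrt{-2323088 + 190096} + 522 = \sqrt{-2132992} + 522 = 32 i \sqrt{2083} + 522 = 522 + 32 i \sqrt{2083}$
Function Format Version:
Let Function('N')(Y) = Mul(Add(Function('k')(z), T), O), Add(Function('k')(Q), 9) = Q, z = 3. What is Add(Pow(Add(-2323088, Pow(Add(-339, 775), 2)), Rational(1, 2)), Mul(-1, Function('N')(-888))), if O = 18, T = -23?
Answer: Add(522, Mul(32, I, Pow(2083, Rational(1, 2)))) ≈ Add(522.00, Mul(1460.5, I))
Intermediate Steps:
Function('k')(Q) = Add(-9, Q)
Function('N')(Y) = -522 (Function('N')(Y) = Mul(Add(Add(-9, 3), -23), 18) = Mul(Add(-6, -23), 18) = Mul(-29, 18) = -522)
Add(Pow(Add(-2323088, Pow(Add(-339, 775), 2)), Rational(1, 2)), Mul(-1, Function('N')(-888))) = Add(Pow(Add(-2323088, Pow(Add(-339, 775), 2)), Rational(1, 2)), Mul(-1, -522)) = Add(Pow(Add(-2323088, Pow(436, 2)), Rational(1, 2)), 522) = Add(Pow(Add(-2323088, 190096), Rational(1, 2)), 522) = Add(Pow(-2132992, Rational(1, 2)), 522) = Add(Mul(32, I, Pow(2083, Rational(1, 2))), 522) = Add(522, Mul(32, I, Pow(2083, Rational(1, 2))))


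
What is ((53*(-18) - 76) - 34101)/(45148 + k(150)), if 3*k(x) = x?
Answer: -35131/45198 ≈ -0.77727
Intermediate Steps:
k(x) = x/3
((53*(-18) - 76) - 34101)/(45148 + k(150)) = ((53*(-18) - 76) - 34101)/(45148 + (⅓)*150) = ((-954 - 76) - 34101)/(45148 + 50) = (-1030 - 34101)/45198 = -35131*1/45198 = -35131/45198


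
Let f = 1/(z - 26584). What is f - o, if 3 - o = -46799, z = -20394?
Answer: -2198664357/46978 ≈ -46802.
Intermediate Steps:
f = -1/46978 (f = 1/(-20394 - 26584) = 1/(-46978) = -1/46978 ≈ -2.1287e-5)
o = 46802 (o = 3 - 1*(-46799) = 3 + 46799 = 46802)
f - o = -1/46978 - 1*46802 = -1/46978 - 46802 = -2198664357/46978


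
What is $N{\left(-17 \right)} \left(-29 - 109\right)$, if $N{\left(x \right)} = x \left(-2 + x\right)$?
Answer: $-44574$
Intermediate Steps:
$N{\left(-17 \right)} \left(-29 - 109\right) = - 17 \left(-2 - 17\right) \left(-29 - 109\right) = \left(-17\right) \left(-19\right) \left(-29 - 109\right) = 323 \left(-138\right) = -44574$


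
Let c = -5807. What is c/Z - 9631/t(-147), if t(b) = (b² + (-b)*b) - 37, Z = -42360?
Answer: 408184019/1567320 ≈ 260.43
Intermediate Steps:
t(b) = -37 (t(b) = (b² - b²) - 37 = 0 - 37 = -37)
c/Z - 9631/t(-147) = -5807/(-42360) - 9631/(-37) = -5807*(-1/42360) - 9631*(-1/37) = 5807/42360 + 9631/37 = 408184019/1567320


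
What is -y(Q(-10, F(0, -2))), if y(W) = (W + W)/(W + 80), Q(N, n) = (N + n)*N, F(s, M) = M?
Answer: -6/5 ≈ -1.2000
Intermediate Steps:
Q(N, n) = N*(N + n)
y(W) = 2*W/(80 + W) (y(W) = (2*W)/(80 + W) = 2*W/(80 + W))
-y(Q(-10, F(0, -2))) = -2*(-10*(-10 - 2))/(80 - 10*(-10 - 2)) = -2*(-10*(-12))/(80 - 10*(-12)) = -2*120/(80 + 120) = -2*120/200 = -1*6/5 = -6/5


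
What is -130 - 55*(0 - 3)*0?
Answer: -130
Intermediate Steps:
-130 - 55*(0 - 3)*0 = -130 - (-165)*0 = -130 - 55*0 = -130 + 0 = -130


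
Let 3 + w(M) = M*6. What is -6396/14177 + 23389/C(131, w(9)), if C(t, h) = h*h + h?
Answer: 314623661/37597404 ≈ 8.3682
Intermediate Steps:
w(M) = -3 + 6*M (w(M) = -3 + M*6 = -3 + 6*M)
C(t, h) = h + h**2 (C(t, h) = h**2 + h = h + h**2)
-6396/14177 + 23389/C(131, w(9)) = -6396/14177 + 23389/(((-3 + 6*9)*(1 + (-3 + 6*9)))) = -6396*1/14177 + 23389/(((-3 + 54)*(1 + (-3 + 54)))) = -6396/14177 + 23389/((51*(1 + 51))) = -6396/14177 + 23389/((51*52)) = -6396/14177 + 23389/2652 = 314623661/37597404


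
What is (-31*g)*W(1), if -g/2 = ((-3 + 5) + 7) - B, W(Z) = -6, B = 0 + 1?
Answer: -2976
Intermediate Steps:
B = 1
g = -16 (g = -2*(((-3 + 5) + 7) - 1*1) = -2*((2 + 7) - 1) = -2*(9 - 1) = -2*8 = -16)
(-31*g)*W(1) = -31*(-16)*(-6) = 496*(-6) = -2976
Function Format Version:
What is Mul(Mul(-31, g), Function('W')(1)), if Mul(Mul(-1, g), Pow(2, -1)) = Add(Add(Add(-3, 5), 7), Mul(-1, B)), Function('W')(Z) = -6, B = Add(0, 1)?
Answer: -2976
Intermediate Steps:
B = 1
g = -16 (g = Mul(-2, Add(Add(Add(-3, 5), 7), Mul(-1, 1))) = Mul(-2, Add(Add(2, 7), -1)) = Mul(-2, Add(9, -1)) = Mul(-2, 8) = -16)
Mul(Mul(-31, g), Function('W')(1)) = Mul(Mul(-31, -16), -6) = Mul(496, -6) = -2976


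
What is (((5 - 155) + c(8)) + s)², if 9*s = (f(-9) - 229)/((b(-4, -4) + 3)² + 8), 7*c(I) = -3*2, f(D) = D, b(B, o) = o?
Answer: 7604188804/321489 ≈ 23653.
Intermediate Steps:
c(I) = -6/7 (c(I) = (-3*2)/7 = (⅐)*(-6) = -6/7)
s = -238/81 (s = ((-9 - 229)/((-4 + 3)² + 8))/9 = (-238/((-1)² + 8))/9 = (-238/(1 + 8))/9 = (-238/9)/9 = (-238*⅑)/9 = (⅑)*(-238/9) = -238/81 ≈ -2.9383)
(((5 - 155) + c(8)) + s)² = (((5 - 155) - 6/7) - 238/81)² = ((-150 - 6/7) - 238/81)² = (-1056/7 - 238/81)² = (-87202/567)² = 7604188804/321489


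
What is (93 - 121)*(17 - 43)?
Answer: 728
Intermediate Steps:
(93 - 121)*(17 - 43) = -28*(-26) = 728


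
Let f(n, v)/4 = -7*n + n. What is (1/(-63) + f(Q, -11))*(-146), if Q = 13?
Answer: 2869922/63 ≈ 45554.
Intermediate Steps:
f(n, v) = -24*n (f(n, v) = 4*(-7*n + n) = 4*(-6*n) = -24*n)
(1/(-63) + f(Q, -11))*(-146) = (1/(-63) - 24*13)*(-146) = (-1/63 - 312)*(-146) = -19657/63*(-146) = 2869922/63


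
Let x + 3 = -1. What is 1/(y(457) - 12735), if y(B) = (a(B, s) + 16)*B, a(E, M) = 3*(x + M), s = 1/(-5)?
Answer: -5/55906 ≈ -8.9436e-5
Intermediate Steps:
s = -⅕ ≈ -0.20000
x = -4 (x = -3 - 1 = -4)
a(E, M) = -12 + 3*M (a(E, M) = 3*(-4 + M) = -12 + 3*M)
y(B) = 17*B/5 (y(B) = ((-12 + 3*(-⅕)) + 16)*B = ((-12 - ⅗) + 16)*B = (-63/5 + 16)*B = 17*B/5)
1/(y(457) - 12735) = 1/((17/5)*457 - 12735) = 1/(7769/5 - 12735) = 1/(-55906/5) = -5/55906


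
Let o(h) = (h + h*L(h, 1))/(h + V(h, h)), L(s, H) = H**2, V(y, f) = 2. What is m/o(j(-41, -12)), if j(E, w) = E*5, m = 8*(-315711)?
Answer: -256357332/205 ≈ -1.2505e+6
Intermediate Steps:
m = -2525688
j(E, w) = 5*E
o(h) = 2*h/(2 + h) (o(h) = (h + h*1**2)/(h + 2) = (h + h*1)/(2 + h) = (h + h)/(2 + h) = (2*h)/(2 + h) = 2*h/(2 + h))
m/o(j(-41, -12)) = -2525688/(2*(5*(-41))/(2 + 5*(-41))) = -2525688/(2*(-205)/(2 - 205)) = -2525688/(2*(-205)/(-203)) = -2525688/(2*(-205)*(-1/203)) = -2525688/410/203 = -2525688*203/410 = -256357332/205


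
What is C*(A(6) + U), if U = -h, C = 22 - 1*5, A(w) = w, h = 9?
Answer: -51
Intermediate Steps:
C = 17 (C = 22 - 5 = 17)
U = -9 (U = -1*9 = -9)
C*(A(6) + U) = 17*(6 - 9) = 17*(-3) = -51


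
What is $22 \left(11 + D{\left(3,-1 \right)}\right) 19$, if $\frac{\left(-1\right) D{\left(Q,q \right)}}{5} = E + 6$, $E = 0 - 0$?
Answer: $-7942$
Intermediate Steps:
$E = 0$ ($E = 0 + 0 = 0$)
$D{\left(Q,q \right)} = -30$ ($D{\left(Q,q \right)} = - 5 \left(0 + 6\right) = \left(-5\right) 6 = -30$)
$22 \left(11 + D{\left(3,-1 \right)}\right) 19 = 22 \left(11 - 30\right) 19 = 22 \left(-19\right) 19 = \left(-418\right) 19 = -7942$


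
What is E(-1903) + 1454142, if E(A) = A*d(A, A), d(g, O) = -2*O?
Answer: -5788676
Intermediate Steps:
E(A) = -2*A**2 (E(A) = A*(-2*A) = -2*A**2)
E(-1903) + 1454142 = -2*(-1903)**2 + 1454142 = -2*3621409 + 1454142 = -7242818 + 1454142 = -5788676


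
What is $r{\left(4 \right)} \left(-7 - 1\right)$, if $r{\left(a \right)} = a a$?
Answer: $-128$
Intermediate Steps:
$r{\left(a \right)} = a^{2}$
$r{\left(4 \right)} \left(-7 - 1\right) = 4^{2} \left(-7 - 1\right) = 16 \left(-8\right) = -128$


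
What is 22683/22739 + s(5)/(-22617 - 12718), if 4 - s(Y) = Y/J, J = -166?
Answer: 133034419239/133378105790 ≈ 0.99742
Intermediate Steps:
s(Y) = 4 + Y/166 (s(Y) = 4 - Y/(-166) = 4 - Y*(-1)/166 = 4 - (-1)*Y/166 = 4 + Y/166)
22683/22739 + s(5)/(-22617 - 12718) = 22683/22739 + (4 + (1/166)*5)/(-22617 - 12718) = 22683*(1/22739) + (4 + 5/166)/(-35335) = 22683/22739 + (669/166)*(-1/35335) = 22683/22739 - 669/5865610 = 133034419239/133378105790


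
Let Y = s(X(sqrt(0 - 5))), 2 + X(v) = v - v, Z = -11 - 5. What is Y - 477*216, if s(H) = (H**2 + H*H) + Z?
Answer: -103040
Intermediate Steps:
Z = -16
X(v) = -2 (X(v) = -2 + (v - v) = -2 + 0 = -2)
s(H) = -16 + 2*H**2 (s(H) = (H**2 + H*H) - 16 = (H**2 + H**2) - 16 = 2*H**2 - 16 = -16 + 2*H**2)
Y = -8 (Y = -16 + 2*(-2)**2 = -16 + 2*4 = -16 + 8 = -8)
Y - 477*216 = -8 - 477*216 = -8 - 103032 = -103040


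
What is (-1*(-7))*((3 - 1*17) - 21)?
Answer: -245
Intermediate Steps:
(-1*(-7))*((3 - 1*17) - 21) = 7*((3 - 17) - 21) = 7*(-14 - 21) = 7*(-35) = -245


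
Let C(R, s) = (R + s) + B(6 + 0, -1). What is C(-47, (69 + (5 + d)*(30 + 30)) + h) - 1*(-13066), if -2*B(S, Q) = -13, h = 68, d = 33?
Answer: 30885/2 ≈ 15443.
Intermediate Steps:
B(S, Q) = 13/2 (B(S, Q) = -1/2*(-13) = 13/2)
C(R, s) = 13/2 + R + s (C(R, s) = (R + s) + 13/2 = 13/2 + R + s)
C(-47, (69 + (5 + d)*(30 + 30)) + h) - 1*(-13066) = (13/2 - 47 + ((69 + (5 + 33)*(30 + 30)) + 68)) - 1*(-13066) = (13/2 - 47 + ((69 + 38*60) + 68)) + 13066 = (13/2 - 47 + ((69 + 2280) + 68)) + 13066 = (13/2 - 47 + (2349 + 68)) + 13066 = (13/2 - 47 + 2417) + 13066 = 4753/2 + 13066 = 30885/2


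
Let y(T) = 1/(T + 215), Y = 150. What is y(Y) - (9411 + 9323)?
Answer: -6837909/365 ≈ -18734.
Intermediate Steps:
y(T) = 1/(215 + T)
y(Y) - (9411 + 9323) = 1/(215 + 150) - (9411 + 9323) = 1/365 - 1*18734 = 1/365 - 18734 = -6837909/365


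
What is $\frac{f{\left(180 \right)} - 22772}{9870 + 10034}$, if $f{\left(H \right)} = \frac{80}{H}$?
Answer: $- \frac{12809}{11196} \approx -1.1441$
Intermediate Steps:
$\frac{f{\left(180 \right)} - 22772}{9870 + 10034} = \frac{\frac{80}{180} - 22772}{9870 + 10034} = \frac{80 \cdot \frac{1}{180} - 22772}{19904} = \left(\frac{4}{9} - 22772\right) \frac{1}{19904} = \left(- \frac{204944}{9}\right) \frac{1}{19904} = - \frac{12809}{11196}$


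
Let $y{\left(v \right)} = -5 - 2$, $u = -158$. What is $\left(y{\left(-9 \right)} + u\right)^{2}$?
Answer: $27225$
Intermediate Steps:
$y{\left(v \right)} = -7$ ($y{\left(v \right)} = -5 - 2 = -7$)
$\left(y{\left(-9 \right)} + u\right)^{2} = \left(-7 - 158\right)^{2} = \left(-165\right)^{2} = 27225$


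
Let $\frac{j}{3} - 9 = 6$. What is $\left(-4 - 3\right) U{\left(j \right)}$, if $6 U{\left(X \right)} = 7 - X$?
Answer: $\frac{133}{3} \approx 44.333$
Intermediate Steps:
$j = 45$ ($j = 27 + 3 \cdot 6 = 27 + 18 = 45$)
$U{\left(X \right)} = \frac{7}{6} - \frac{X}{6}$ ($U{\left(X \right)} = \frac{7 - X}{6} = \frac{7}{6} - \frac{X}{6}$)
$\left(-4 - 3\right) U{\left(j \right)} = \left(-4 - 3\right) \left(\frac{7}{6} - \frac{15}{2}\right) = - 7 \left(\frac{7}{6} - \frac{15}{2}\right) = \left(-7\right) \left(- \frac{19}{3}\right) = \frac{133}{3}$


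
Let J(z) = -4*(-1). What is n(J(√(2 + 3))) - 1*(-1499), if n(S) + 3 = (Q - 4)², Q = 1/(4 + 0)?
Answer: 24161/16 ≈ 1510.1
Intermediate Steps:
Q = ¼ (Q = 1/4 = ¼ ≈ 0.25000)
J(z) = 4
n(S) = 177/16 (n(S) = -3 + (¼ - 4)² = -3 + (-15/4)² = -3 + 225/16 = 177/16)
n(J(√(2 + 3))) - 1*(-1499) = 177/16 - 1*(-1499) = 177/16 + 1499 = 24161/16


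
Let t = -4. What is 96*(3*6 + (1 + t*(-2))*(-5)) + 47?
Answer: -2545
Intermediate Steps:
96*(3*6 + (1 + t*(-2))*(-5)) + 47 = 96*(3*6 + (1 - 4*(-2))*(-5)) + 47 = 96*(18 + (1 + 8)*(-5)) + 47 = 96*(18 + 9*(-5)) + 47 = 96*(18 - 45) + 47 = 96*(-27) + 47 = -2592 + 47 = -2545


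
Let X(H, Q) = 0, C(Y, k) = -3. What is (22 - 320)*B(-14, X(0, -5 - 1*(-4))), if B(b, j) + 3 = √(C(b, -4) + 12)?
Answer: 0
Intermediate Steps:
B(b, j) = 0 (B(b, j) = -3 + √(-3 + 12) = -3 + √9 = -3 + 3 = 0)
(22 - 320)*B(-14, X(0, -5 - 1*(-4))) = (22 - 320)*0 = -298*0 = 0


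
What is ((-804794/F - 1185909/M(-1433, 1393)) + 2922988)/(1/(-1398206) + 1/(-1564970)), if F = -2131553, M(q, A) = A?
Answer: -4746407467022815211054958235/2199605050603226 ≈ -2.1578e+12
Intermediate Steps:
((-804794/F - 1185909/M(-1433, 1393)) + 2922988)/(1/(-1398206) + 1/(-1564970)) = ((-804794/(-2131553) - 1185909/1393) + 2922988)/(1/(-1398206) + 1/(-1564970)) = ((-804794*(-1/2131553) - 1185909*1/1393) + 2922988)/(-1/1398206 - 1/1564970) = ((804794/2131553 - 1185909/1393) + 2922988)/(-740794/547037610955) = (-2526706808635/2969253329 + 2922988)*(-547037610955/740794) = (8676565142818417/2969253329)*(-547037610955/740794) = -4746407467022815211054958235/2199605050603226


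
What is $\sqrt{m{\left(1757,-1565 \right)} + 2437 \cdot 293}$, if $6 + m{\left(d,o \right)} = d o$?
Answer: $i \sqrt{2035670} \approx 1426.8 i$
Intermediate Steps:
$m{\left(d,o \right)} = -6 + d o$
$\sqrt{m{\left(1757,-1565 \right)} + 2437 \cdot 293} = \sqrt{\left(-6 + 1757 \left(-1565\right)\right) + 2437 \cdot 293} = \sqrt{\left(-6 - 2749705\right) + 714041} = \sqrt{-2749711 + 714041} = \sqrt{-2035670} = i \sqrt{2035670}$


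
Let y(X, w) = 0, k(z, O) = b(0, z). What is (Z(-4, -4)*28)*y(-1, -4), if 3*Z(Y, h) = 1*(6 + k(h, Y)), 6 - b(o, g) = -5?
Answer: 0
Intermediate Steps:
b(o, g) = 11 (b(o, g) = 6 - 1*(-5) = 6 + 5 = 11)
k(z, O) = 11
Z(Y, h) = 17/3 (Z(Y, h) = (1*(6 + 11))/3 = (1*17)/3 = (⅓)*17 = 17/3)
(Z(-4, -4)*28)*y(-1, -4) = ((17/3)*28)*0 = (476/3)*0 = 0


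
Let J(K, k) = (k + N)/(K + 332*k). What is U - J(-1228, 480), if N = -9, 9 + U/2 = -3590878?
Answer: -1135668286639/158132 ≈ -7.1818e+6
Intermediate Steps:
U = -7181774 (U = -18 + 2*(-3590878) = -18 - 7181756 = -7181774)
J(K, k) = (-9 + k)/(K + 332*k) (J(K, k) = (k - 9)/(K + 332*k) = (-9 + k)/(K + 332*k))
U - J(-1228, 480) = -7181774 - (-9 + 480)/(-1228 + 332*480) = -7181774 - 471/(-1228 + 159360) = -7181774 - 471/158132 = -1135668286639/158132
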